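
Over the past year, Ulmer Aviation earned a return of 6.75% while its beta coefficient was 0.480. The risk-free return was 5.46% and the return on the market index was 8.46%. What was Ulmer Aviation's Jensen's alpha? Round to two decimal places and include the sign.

Market excess return = 8.46% − 5.46% = 3.00%
CAPM benchmark = R_f + β(R_m − R_f) = 5.46% + 0.480 × 3.00% = 6.90000%
α = actual − benchmark = 6.75% − 6.90000% = -0.15%

-0.15%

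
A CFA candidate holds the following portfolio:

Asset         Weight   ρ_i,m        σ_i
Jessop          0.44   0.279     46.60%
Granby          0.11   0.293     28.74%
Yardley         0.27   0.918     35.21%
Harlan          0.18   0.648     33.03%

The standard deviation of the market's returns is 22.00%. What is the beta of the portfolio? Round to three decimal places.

0.874

β_Jessop = 0.279 × 46.60% / 22.00% = 0.5910
β_Granby = 0.293 × 28.74% / 22.00% = 0.3828
β_Yardley = 0.918 × 35.21% / 22.00% = 1.4692
β_Harlan = 0.648 × 33.03% / 22.00% = 0.9729
β_P = Σ w_i β_i = 0.44×0.5910 + 0.11×0.3828 + 0.27×1.4692 + 0.18×0.9729 = 0.8740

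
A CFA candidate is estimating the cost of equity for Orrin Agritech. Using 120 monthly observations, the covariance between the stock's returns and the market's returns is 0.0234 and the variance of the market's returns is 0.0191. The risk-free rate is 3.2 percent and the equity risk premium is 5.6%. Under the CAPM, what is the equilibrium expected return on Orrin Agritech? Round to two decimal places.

10.06%

β = Cov(R_i, R_m) / Var(R_m) = 0.0234 / 0.0191 = 1.2251
E(R) = R_f + β × MRP = 3.2% + 1.2251 × 5.6% = 10.06%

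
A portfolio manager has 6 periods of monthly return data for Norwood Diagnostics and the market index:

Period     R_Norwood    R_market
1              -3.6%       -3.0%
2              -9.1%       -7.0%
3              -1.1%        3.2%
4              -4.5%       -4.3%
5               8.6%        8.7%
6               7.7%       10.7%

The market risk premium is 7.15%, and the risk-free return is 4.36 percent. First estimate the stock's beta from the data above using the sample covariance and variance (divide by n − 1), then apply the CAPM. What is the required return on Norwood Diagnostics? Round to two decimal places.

11.10%

Mean R_i = (-3.6 − 9.1 − 1.1 − 4.5 + 8.6 + 7.7) / 6 = -0.3333%
Mean R_m = (-3.0 − 7.0 + 3.2 − 4.3 + 8.7 + 10.7) / 6 = 1.3833%
Σ(R_i − R̄_i)(R_m − R̄_m) = 250.3067  ⇒  Cov = 250.3067 / 5 = 50.0613
Σ(R_m − R̄_m)² = 265.4283  ⇒  Var(R_m) = 265.4283 / 5 = 53.0857
β = Cov / Var(R_m) = 50.0613 / 53.0857 = 0.9430
E(R) = R_f + β × MRP = 4.36% + 0.9430 × 7.15% = 11.10%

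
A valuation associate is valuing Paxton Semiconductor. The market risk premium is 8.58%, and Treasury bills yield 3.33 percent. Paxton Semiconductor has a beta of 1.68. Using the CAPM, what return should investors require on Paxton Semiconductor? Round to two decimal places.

E(R) = R_f + β × MRP = 3.33% + 1.68 × 8.58% = 17.74%

17.74%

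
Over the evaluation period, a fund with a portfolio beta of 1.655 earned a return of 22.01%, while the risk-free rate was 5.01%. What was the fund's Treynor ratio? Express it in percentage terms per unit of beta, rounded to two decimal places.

10.27%

Treynor = (R_P − R_f) / β_P = (22.01% − 5.01%) / 1.6550 = 17.00% / 1.6550 = 10.27%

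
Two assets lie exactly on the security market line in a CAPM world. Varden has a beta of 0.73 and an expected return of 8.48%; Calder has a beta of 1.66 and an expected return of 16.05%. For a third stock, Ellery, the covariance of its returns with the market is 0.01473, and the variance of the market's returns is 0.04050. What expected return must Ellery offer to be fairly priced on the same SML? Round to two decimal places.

MRP = (16.05% − 8.48%) / (1.66 − 0.73) = 8.1398%
R_f = 8.48% − 0.73 × 8.1398% = 2.5379%
β_Ellery = Cov / Var(R_m) = 0.01473 / 0.04050 = 0.3637
E(R_Ellery) = R_f + β × MRP = 2.5379% + 0.3637 × 8.1398% = 5.50%

5.50%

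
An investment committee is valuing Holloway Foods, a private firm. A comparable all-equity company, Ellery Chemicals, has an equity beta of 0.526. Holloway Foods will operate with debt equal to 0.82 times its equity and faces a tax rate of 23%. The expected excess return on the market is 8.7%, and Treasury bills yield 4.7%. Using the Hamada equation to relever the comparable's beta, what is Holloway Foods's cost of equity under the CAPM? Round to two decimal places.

12.17%

β_L = β_U × [1 + (1 − t)(D/E)] = 0.526 × [1 + (1 − 0.23) × 0.82]
    = 0.526 × [1 + 0.77 × 0.82] = 0.526 × 1.6314 = 0.8581
E(R) = R_f + β_L × MRP = 4.7% + 0.8581 × 8.7% = 12.17%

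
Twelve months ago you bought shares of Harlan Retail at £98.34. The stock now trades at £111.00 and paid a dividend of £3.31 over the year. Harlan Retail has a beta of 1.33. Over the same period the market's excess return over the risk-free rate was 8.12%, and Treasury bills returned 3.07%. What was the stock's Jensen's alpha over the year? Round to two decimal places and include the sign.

+2.37%

Realised HPR = (P1 + D1 − P0) / P0 = (111.00 + 3.31 − 98.34) / 98.34 = 15.97 / 98.34 = 16.2396%
CAPM required = R_f + β·MRP = 3.07% + 1.33 × 8.12% = 13.8696%
α = realised − required = 16.2396% − 13.8696% = +2.37%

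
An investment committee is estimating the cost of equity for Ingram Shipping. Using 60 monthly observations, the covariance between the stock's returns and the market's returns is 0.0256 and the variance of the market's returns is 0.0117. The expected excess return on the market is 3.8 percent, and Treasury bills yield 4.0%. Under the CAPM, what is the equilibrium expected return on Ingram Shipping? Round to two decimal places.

12.31%

β = Cov(R_i, R_m) / Var(R_m) = 0.0256 / 0.0117 = 2.1880
E(R) = R_f + β × MRP = 4.0% + 2.1880 × 3.8% = 12.31%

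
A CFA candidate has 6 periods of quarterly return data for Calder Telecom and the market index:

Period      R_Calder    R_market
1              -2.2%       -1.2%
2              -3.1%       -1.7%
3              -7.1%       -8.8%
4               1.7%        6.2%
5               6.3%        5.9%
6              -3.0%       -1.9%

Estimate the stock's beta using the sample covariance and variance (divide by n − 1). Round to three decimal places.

Mean R_i = (-2.2 − 3.1 − 7.1 + 1.7 + 6.3 − 3.0) / 6 = -1.2333%
Mean R_m = (-1.2 − 1.7 − 8.8 + 6.2 + 5.9 − 1.9) / 6 = -0.2500%
Σ(R_i − R̄_i)(R_m − R̄_m) = 121.9500  ⇒  Cov = 121.9500 / 5 = 24.3900
Σ(R_m − R̄_m)² = 158.2550  ⇒  Var(R_m) = 158.2550 / 5 = 31.6510
β = Cov / Var(R_m) = 24.3900 / 31.6510 = 0.7706

0.771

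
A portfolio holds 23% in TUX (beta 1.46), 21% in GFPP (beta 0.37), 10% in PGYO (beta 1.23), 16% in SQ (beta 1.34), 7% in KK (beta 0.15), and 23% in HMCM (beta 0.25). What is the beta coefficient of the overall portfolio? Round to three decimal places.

0.819

β_P = Σ w_i β_i = 0.23×1.46 + 0.21×0.37 + 0.10×1.23 + 0.16×1.34 + 0.07×0.15 + 0.23×0.25 = 0.8189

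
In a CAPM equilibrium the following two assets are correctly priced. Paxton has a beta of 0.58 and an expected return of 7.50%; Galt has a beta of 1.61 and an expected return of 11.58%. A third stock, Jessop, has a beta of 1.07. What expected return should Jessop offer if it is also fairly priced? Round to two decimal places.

9.44%

MRP (SML slope) = (11.58% − 7.50%) / (1.61 − 0.58) = 4.08% / 1.03 = 3.9612%
R_f (intercept) = 7.50% − 0.58 × 3.9612% = 5.2025%
E(R_Jessop) = R_f + β × MRP = 5.2025% + 1.07 × 3.9612% = 9.44%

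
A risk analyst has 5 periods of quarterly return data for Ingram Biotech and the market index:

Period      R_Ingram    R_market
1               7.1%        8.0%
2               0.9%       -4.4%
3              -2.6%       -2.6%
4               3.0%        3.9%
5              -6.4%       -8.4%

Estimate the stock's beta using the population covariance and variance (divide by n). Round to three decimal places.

0.729

Mean R_i = (7.1 + 0.9 − 2.6 + 3.0 − 6.4) / 5 = 0.4000%
Mean R_m = (8.0 − 4.4 − 2.6 + 3.9 − 8.4) / 5 = -0.7000%
Σ(R_i − R̄_i)(R_m − R̄_m) = 126.4600  ⇒  Cov = 126.4600 / 5 = 25.2920
Σ(R_m − R̄_m)² = 173.4400  ⇒  Var(R_m) = 173.4400 / 5 = 34.6880
β = Cov / Var(R_m) = 25.2920 / 34.6880 = 0.7291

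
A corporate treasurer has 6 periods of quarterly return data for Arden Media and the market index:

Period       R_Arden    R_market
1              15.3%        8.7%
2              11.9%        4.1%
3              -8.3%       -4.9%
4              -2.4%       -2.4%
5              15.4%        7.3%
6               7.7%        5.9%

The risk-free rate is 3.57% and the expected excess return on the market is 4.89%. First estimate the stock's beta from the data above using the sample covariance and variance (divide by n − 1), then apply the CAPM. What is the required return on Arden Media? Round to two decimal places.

Mean R_i = (15.3 + 11.9 − 8.3 − 2.4 + 15.4 + 7.7) / 6 = 6.6000%
Mean R_m = (8.7 + 4.1 − 4.9 − 2.4 + 7.3 + 5.9) / 6 = 3.1167%
Σ(R_i − R̄_i)(R_m − R̄_m) = 262.7600  ⇒  Cov = 262.7600 / 5 = 52.5520
Σ(R_m − R̄_m)² = 152.0883  ⇒  Var(R_m) = 152.0883 / 5 = 30.4177
β = Cov / Var(R_m) = 52.5520 / 30.4177 = 1.7277
E(R) = R_f + β × MRP = 3.57% + 1.7277 × 4.89% = 12.02%

12.02%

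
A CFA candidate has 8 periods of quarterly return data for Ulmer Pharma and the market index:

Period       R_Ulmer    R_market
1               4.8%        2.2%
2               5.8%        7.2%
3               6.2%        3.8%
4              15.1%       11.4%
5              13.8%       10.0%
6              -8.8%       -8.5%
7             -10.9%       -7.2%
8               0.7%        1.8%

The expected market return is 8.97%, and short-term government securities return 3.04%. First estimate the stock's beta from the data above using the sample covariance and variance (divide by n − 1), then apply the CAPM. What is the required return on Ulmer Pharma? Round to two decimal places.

10.50%

Mean R_i = (4.8 + 5.8 + 6.2 + 15.1 + 13.8 − 8.8 − 10.9 + 0.7) / 8 = 3.3375%
Mean R_m = (2.2 + 7.2 + 3.8 + 11.4 + 10.0 − 8.5 − 7.2 + 1.8) / 8 = 2.5875%
Σ(R_i − R̄_i)(R_m − R̄_m) = 471.4738  ⇒  Cov = 471.4738 / 7 = 67.3534
Σ(R_m − R̄_m)² = 374.8488  ⇒  Var(R_m) = 374.8488 / 7 = 53.5498
β = Cov / Var(R_m) = 67.3534 / 53.5498 = 1.2578
MRP = 8.97% − 3.04% = 5.93%
E(R) = R_f + β × MRP = 3.04% + 1.2578 × 5.93% = 10.50%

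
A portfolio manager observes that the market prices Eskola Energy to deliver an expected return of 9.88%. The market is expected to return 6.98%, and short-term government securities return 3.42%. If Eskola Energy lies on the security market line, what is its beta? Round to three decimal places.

1.815

MRP = 6.98% − 3.42% = 3.56%
β = (E(R) − R_f) / MRP = (9.88% − 3.42%) / 3.56% = 6.46% / 3.56% = 1.815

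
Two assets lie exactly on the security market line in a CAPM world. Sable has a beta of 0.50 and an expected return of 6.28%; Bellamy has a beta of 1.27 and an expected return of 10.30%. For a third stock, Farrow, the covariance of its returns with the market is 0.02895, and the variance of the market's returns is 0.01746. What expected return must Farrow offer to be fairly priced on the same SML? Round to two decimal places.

MRP = (10.30% − 6.28%) / (1.27 − 0.50) = 5.2208%
R_f = 6.28% − 0.50 × 5.2208% = 3.6696%
β_Farrow = Cov / Var(R_m) = 0.02895 / 0.01746 = 1.6581
E(R_Farrow) = R_f + β × MRP = 3.6696% + 1.6581 × 5.2208% = 12.33%

12.33%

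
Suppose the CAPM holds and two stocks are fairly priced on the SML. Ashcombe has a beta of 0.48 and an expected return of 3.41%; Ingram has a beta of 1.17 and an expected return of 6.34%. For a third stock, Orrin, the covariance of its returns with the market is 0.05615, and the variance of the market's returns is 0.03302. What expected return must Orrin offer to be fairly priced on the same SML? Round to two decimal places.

8.59%

MRP = (6.34% − 3.41%) / (1.17 − 0.48) = 4.2464%
R_f = 3.41% − 0.48 × 4.2464% = 1.3717%
β_Orrin = Cov / Var(R_m) = 0.05615 / 0.03302 = 1.7005
E(R_Orrin) = R_f + β × MRP = 1.3717% + 1.7005 × 4.2464% = 8.59%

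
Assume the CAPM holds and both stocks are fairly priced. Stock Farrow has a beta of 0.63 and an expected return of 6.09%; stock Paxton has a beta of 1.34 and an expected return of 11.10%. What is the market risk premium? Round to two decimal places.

Both satisfy E(R) = R_f + β·MRP, so the slope of the SML is
MRP = (11.10% − 6.09%) / (1.34 − 0.63) = 5.01% / 0.71 = 7.0563%

7.06%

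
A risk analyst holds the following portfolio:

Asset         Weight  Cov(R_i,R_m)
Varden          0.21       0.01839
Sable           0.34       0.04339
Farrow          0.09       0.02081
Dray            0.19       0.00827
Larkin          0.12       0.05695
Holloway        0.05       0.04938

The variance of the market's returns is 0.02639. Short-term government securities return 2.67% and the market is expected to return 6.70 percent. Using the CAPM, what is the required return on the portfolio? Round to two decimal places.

7.46%

β_Varden = 0.01839 / 0.02639 = 0.6969
β_Sable = 0.04339 / 0.02639 = 1.6442
β_Farrow = 0.02081 / 0.02639 = 0.7886
β_Dray = 0.00827 / 0.02639 = 0.3134
β_Larkin = 0.05695 / 0.02639 = 2.1580
β_Holloway = 0.04938 / 0.02639 = 1.8712
β_P = Σ w_i β_i = 0.21×0.6969 + 0.34×1.6442 + 0.09×0.7886 + 0.19×0.3134 + 0.12×2.1580 + 0.05×1.8712 = 1.1884
MRP = 6.70% − 2.67% = 4.03%
E(R_P) = R_f + β_P × MRP = 2.67% + 1.1884 × 4.03% = 7.46%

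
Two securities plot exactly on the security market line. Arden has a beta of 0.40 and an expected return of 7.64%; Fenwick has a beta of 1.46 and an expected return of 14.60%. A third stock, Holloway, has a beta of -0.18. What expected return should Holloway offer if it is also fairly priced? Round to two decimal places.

MRP (SML slope) = (14.60% − 7.64%) / (1.46 − 0.40) = 6.96% / 1.06 = 6.5660%
R_f (intercept) = 7.64% − 0.40 × 6.5660% = 5.0136%
E(R_Holloway) = R_f + β × MRP = 5.0136% + -0.18 × 6.5660% = 3.83%

3.83%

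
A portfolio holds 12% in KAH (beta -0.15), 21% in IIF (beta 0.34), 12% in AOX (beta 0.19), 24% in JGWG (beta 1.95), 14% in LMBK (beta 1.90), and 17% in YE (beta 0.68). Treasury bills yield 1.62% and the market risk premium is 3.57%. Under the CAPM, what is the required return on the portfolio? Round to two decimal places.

4.93%

β_P = Σ w_i β_i = 0.12×-0.15 + 0.21×0.34 + 0.12×0.19 + 0.24×1.95 + 0.14×1.90 + 0.17×0.68 = 0.9258
E(R_P) = R_f + β_P × MRP = 1.62% + 0.9258 × 3.57% = 4.93%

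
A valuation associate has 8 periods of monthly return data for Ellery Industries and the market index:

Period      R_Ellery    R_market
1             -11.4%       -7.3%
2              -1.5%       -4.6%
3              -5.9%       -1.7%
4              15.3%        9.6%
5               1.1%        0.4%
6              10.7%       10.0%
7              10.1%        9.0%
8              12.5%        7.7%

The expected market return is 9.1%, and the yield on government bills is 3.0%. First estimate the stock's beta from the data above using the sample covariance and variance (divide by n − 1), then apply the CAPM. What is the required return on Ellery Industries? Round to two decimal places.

11.04%

Mean R_i = (-11.4 − 1.5 − 5.9 + 15.3 + 1.1 + 10.7 + 10.1 + 12.5) / 8 = 3.8625%
Mean R_m = (-7.3 − 4.6 − 1.7 + 9.6 + 0.4 + 10.0 + 9.0 + 7.7) / 8 = 2.8875%
Σ(R_i − R̄_i)(R_m − R̄_m) = 452.3963  ⇒  Cov = 452.3963 / 7 = 64.6280
Σ(R_m − R̄_m)² = 343.2488  ⇒  Var(R_m) = 343.2488 / 7 = 49.0355
β = Cov / Var(R_m) = 64.6280 / 49.0355 = 1.3180
MRP = 9.1% − 3.0% = 6.10%
E(R) = R_f + β × MRP = 3.0% + 1.3180 × 6.1% = 11.04%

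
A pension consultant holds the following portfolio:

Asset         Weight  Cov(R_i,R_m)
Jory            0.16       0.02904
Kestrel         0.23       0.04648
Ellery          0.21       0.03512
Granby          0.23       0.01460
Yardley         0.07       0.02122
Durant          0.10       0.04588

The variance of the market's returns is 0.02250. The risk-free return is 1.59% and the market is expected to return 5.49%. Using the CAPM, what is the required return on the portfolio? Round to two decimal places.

β_Jory = 0.02904 / 0.02250 = 1.2907
β_Kestrel = 0.04648 / 0.02250 = 2.0658
β_Ellery = 0.03512 / 0.02250 = 1.5609
β_Granby = 0.01460 / 0.02250 = 0.6489
β_Yardley = 0.02122 / 0.02250 = 0.9431
β_Durant = 0.04588 / 0.02250 = 2.0391
β_P = Σ w_i β_i = 0.16×1.2907 + 0.23×2.0658 + 0.21×1.5609 + 0.23×0.6489 + 0.07×0.9431 + 0.10×2.0391 = 1.4286
MRP = 5.49% − 1.59% = 3.90%
E(R_P) = R_f + β_P × MRP = 1.59% + 1.4286 × 3.90% = 7.16%

7.16%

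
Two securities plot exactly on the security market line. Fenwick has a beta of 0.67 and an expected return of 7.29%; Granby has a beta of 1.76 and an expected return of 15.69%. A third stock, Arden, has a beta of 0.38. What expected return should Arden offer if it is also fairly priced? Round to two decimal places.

MRP (SML slope) = (15.69% − 7.29%) / (1.76 − 0.67) = 8.40% / 1.09 = 7.7064%
R_f (intercept) = 7.29% − 0.67 × 7.7064% = 2.1267%
E(R_Arden) = R_f + β × MRP = 2.1267% + 0.38 × 7.7064% = 5.06%

5.06%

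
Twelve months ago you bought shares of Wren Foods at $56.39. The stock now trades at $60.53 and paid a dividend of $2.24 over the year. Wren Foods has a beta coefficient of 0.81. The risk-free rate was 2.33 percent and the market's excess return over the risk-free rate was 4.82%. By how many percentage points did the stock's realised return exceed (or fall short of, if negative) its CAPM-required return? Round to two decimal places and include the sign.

Realised HPR = (P1 + D1 − P0) / P0 = (60.53 + 2.24 − 56.39) / 56.39 = 6.38 / 56.39 = 11.3141%
CAPM required = R_f + β·MRP = 2.33% + 0.81 × 4.82% = 6.2342%
α = realised − required = 11.3141% − 6.2342% = +5.08%

+5.08%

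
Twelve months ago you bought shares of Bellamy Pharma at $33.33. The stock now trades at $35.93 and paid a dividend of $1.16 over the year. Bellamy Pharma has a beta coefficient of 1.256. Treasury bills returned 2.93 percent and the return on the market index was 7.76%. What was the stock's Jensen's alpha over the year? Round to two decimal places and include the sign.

+2.28%

Realised HPR = (P1 + D1 − P0) / P0 = (35.93 + 1.16 − 33.33) / 33.33 = 3.76 / 33.33 = 11.2811%
MRP = 7.76% − 2.93% = 4.83%
CAPM required = R_f + β·MRP = 2.93% + 1.256 × 4.83% = 8.99648%
α = realised − required = 11.2811% − 8.99648% = +2.28%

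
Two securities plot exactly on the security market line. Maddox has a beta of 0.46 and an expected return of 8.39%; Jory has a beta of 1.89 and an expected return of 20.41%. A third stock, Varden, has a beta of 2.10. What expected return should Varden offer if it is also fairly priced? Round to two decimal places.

22.18%

MRP (SML slope) = (20.41% − 8.39%) / (1.89 − 0.46) = 12.02% / 1.43 = 8.4056%
R_f (intercept) = 8.39% − 0.46 × 8.4056% = 4.5234%
E(R_Varden) = R_f + β × MRP = 4.5234% + 2.10 × 8.4056% = 22.18%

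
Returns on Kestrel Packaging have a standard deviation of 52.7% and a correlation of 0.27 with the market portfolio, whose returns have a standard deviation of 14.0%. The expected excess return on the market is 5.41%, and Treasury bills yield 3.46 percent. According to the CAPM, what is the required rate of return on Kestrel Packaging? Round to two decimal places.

8.96%

β = ρ × σ_i / σ_m = 0.27 × 52.7% / 14.0% = 1.0164
E(R) = 3.46% + 1.0164 × 5.41% = 8.96%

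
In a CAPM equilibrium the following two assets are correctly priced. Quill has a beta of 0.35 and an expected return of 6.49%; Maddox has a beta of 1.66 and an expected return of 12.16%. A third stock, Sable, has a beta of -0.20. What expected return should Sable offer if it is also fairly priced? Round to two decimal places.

4.11%

MRP (SML slope) = (12.16% − 6.49%) / (1.66 − 0.35) = 5.67% / 1.31 = 4.3282%
R_f (intercept) = 6.49% − 0.35 × 4.3282% = 4.9751%
E(R_Sable) = R_f + β × MRP = 4.9751% + -0.20 × 4.3282% = 4.11%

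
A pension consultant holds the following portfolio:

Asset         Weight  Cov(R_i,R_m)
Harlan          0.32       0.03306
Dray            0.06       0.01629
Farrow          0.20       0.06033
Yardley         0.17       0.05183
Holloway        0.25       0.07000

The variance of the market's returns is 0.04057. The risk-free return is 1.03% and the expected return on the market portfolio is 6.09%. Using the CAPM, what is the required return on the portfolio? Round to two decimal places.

7.26%

β_Harlan = 0.03306 / 0.04057 = 0.8149
β_Dray = 0.01629 / 0.04057 = 0.4015
β_Farrow = 0.06033 / 0.04057 = 1.4871
β_Yardley = 0.05183 / 0.04057 = 1.2775
β_Holloway = 0.07000 / 0.04057 = 1.7254
β_P = Σ w_i β_i = 0.32×0.8149 + 0.06×0.4015 + 0.20×1.4871 + 0.17×1.2775 + 0.25×1.7254 = 1.2308
MRP = 6.09% − 1.03% = 5.06%
E(R_P) = R_f + β_P × MRP = 1.03% + 1.2308 × 5.06% = 7.26%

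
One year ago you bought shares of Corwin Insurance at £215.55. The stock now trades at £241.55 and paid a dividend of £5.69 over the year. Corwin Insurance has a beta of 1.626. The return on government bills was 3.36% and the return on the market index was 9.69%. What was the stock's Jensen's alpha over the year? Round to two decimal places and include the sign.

Realised HPR = (P1 + D1 − P0) / P0 = (241.55 + 5.69 − 215.55) / 215.55 = 31.69 / 215.55 = 14.7019%
MRP = 9.69% − 3.36% = 6.33%
CAPM required = R_f + β·MRP = 3.36% + 1.626 × 6.33% = 13.65258%
α = realised − required = 14.7019% − 13.65258% = +1.05%

+1.05%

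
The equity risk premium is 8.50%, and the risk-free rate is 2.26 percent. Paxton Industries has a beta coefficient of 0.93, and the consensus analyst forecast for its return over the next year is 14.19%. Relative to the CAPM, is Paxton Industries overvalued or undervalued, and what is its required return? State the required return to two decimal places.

Undervalued; required return 10.17%

Required return = R_f + β·MRP = 2.26% + 0.93 × 8.50% = 10.17%
Forecast 14.19% > required 10.17% → the stock plots above the SML → undervalued.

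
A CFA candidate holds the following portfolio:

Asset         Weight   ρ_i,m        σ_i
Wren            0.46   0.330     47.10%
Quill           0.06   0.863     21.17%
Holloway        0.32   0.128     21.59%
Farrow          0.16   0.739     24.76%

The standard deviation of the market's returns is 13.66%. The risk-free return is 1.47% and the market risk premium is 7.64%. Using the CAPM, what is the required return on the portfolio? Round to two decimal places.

8.21%

β_Wren = 0.330 × 47.10% / 13.66% = 1.1378
β_Quill = 0.863 × 21.17% / 13.66% = 1.3375
β_Holloway = 0.128 × 21.59% / 13.66% = 0.2023
β_Farrow = 0.739 × 24.76% / 13.66% = 1.3395
β_P = Σ w_i β_i = 0.46×1.1378 + 0.06×1.3375 + 0.32×0.2023 + 0.16×1.3395 = 0.8827
E(R_P) = R_f + β_P × MRP = 1.47% + 0.8827 × 7.64% = 8.21%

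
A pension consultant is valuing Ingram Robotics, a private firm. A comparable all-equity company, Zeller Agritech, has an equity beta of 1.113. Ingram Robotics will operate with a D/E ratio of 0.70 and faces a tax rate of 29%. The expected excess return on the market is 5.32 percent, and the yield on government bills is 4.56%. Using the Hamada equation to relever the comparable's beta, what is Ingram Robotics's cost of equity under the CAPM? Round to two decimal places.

13.42%

β_L = β_U × [1 + (1 − t)(D/E)] = 1.113 × [1 + (1 − 0.29) × 0.70]
    = 1.113 × [1 + 0.71 × 0.70] = 1.113 × 1.4970 = 1.6662
E(R) = R_f + β_L × MRP = 4.56% + 1.6662 × 5.32% = 13.42%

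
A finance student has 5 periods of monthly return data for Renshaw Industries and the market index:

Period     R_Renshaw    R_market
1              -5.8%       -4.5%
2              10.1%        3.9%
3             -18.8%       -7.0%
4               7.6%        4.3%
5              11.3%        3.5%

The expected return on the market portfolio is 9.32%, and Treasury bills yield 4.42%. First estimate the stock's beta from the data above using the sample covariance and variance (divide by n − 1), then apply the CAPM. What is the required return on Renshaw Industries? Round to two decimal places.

15.87%

Mean R_i = (-5.8 + 10.1 − 18.8 + 7.6 + 11.3) / 5 = 0.8800%
Mean R_m = (-4.5 + 3.9 − 7.0 + 4.3 + 3.5) / 5 = 0.0400%
Σ(R_i − R̄_i)(R_m − R̄_m) = 269.1440  ⇒  Cov = 269.1440 / 4 = 67.2860
Σ(R_m − R̄_m)² = 115.1920  ⇒  Var(R_m) = 115.1920 / 4 = 28.7980
β = Cov / Var(R_m) = 67.2860 / 28.7980 = 2.3365
MRP = 9.32% − 4.42% = 4.90%
E(R) = R_f + β × MRP = 4.42% + 2.3365 × 4.90% = 15.87%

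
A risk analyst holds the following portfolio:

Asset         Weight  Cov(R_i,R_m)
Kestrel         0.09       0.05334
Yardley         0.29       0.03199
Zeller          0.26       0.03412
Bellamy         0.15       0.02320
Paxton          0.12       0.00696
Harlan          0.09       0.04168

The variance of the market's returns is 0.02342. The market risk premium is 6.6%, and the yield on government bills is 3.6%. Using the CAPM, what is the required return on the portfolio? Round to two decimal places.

β_Kestrel = 0.05334 / 0.02342 = 2.2775
β_Yardley = 0.03199 / 0.02342 = 1.3659
β_Zeller = 0.03412 / 0.02342 = 1.4569
β_Bellamy = 0.02320 / 0.02342 = 0.9906
β_Paxton = 0.00696 / 0.02342 = 0.2972
β_Harlan = 0.04168 / 0.02342 = 1.7797
β_P = Σ w_i β_i = 0.09×2.2775 + 0.29×1.3659 + 0.26×1.4569 + 0.15×0.9906 + 0.12×0.2972 + 0.09×1.7797 = 1.3243
E(R_P) = R_f + β_P × MRP = 3.6% + 1.3243 × 6.6% = 12.34%

12.34%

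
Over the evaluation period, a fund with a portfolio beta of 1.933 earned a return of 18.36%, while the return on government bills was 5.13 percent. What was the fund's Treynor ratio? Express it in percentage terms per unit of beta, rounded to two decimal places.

6.84%

Treynor = (R_P − R_f) / β_P = (18.36% − 5.13%) / 1.9330 = 13.23% / 1.9330 = 6.84%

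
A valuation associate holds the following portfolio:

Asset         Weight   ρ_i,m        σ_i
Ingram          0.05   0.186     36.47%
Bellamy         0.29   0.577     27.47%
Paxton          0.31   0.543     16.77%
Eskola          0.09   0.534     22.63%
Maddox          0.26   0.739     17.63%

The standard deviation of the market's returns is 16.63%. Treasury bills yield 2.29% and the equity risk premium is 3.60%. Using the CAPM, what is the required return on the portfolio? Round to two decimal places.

β_Ingram = 0.186 × 36.47% / 16.63% = 0.4079
β_Bellamy = 0.577 × 27.47% / 16.63% = 0.9531
β_Paxton = 0.543 × 16.77% / 16.63% = 0.5476
β_Eskola = 0.534 × 22.63% / 16.63% = 0.7267
β_Maddox = 0.739 × 17.63% / 16.63% = 0.7834
β_P = Σ w_i β_i = 0.05×0.4079 + 0.29×0.9531 + 0.31×0.5476 + 0.09×0.7267 + 0.26×0.7834 = 0.7356
E(R_P) = R_f + β_P × MRP = 2.29% + 0.7356 × 3.60% = 4.94%

4.94%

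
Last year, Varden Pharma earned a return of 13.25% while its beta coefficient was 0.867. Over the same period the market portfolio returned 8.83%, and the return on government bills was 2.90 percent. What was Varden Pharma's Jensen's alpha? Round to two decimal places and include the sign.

+5.21%

Market excess return = 8.83% − 2.90% = 5.93%
CAPM benchmark = R_f + β(R_m − R_f) = 2.90% + 0.867 × 5.93% = 8.04131%
α = actual − benchmark = 13.25% − 8.04131% = +5.21%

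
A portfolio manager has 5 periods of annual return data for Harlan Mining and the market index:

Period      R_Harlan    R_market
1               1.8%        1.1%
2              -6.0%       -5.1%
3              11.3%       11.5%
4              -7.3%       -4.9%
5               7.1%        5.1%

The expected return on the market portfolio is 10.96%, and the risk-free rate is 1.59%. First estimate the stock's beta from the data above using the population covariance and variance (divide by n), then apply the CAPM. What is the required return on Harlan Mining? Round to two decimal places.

Mean R_i = (1.8 − 6.0 + 11.3 − 7.3 + 7.1) / 5 = 1.3800%
Mean R_m = (1.1 − 5.1 + 11.5 − 4.9 + 5.1) / 5 = 1.5400%
Σ(R_i − R̄_i)(R_m − R̄_m) = 223.8840  ⇒  Cov = 223.8840 / 5 = 44.7768
Σ(R_m − R̄_m)² = 197.6320  ⇒  Var(R_m) = 197.6320 / 5 = 39.5264
β = Cov / Var(R_m) = 44.7768 / 39.5264 = 1.1328
MRP = 10.96% − 1.59% = 9.37%
E(R) = R_f + β × MRP = 1.59% + 1.1328 × 9.37% = 12.20%

12.20%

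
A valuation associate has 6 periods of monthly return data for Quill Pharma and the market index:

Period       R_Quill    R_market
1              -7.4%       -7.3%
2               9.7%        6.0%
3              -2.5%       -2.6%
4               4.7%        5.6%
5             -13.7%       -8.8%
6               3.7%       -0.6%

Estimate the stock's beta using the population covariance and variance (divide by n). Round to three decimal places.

Mean R_i = (-7.4 + 9.7 − 2.5 + 4.7 − 13.7 + 3.7) / 6 = -0.9167%
Mean R_m = (-7.3 + 6.0 − 2.6 + 5.6 − 8.8 − 0.6) / 6 = -1.2833%
Σ(R_i − R̄_i)(R_m − R̄_m) = 256.3217  ⇒  Cov = 256.3217 / 6 = 42.7203
Σ(R_m − R̄_m)² = 195.3283  ⇒  Var(R_m) = 195.3283 / 6 = 32.5547
β = Cov / Var(R_m) = 42.7203 / 32.5547 = 1.3123

1.312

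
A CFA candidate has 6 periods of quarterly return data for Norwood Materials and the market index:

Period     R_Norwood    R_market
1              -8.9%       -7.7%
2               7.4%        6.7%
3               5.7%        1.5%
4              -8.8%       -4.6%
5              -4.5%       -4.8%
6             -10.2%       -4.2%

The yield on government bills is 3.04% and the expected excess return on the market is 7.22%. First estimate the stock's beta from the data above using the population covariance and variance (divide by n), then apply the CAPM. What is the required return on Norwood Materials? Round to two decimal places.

12.83%

Mean R_i = (-8.9 + 7.4 + 5.7 − 8.8 − 4.5 − 10.2) / 6 = -3.2167%
Mean R_m = (-7.7 + 6.7 + 1.5 − 4.6 − 4.8 − 4.2) / 6 = -2.1833%
Σ(R_i − R̄_i)(R_m − R̄_m) = 189.4417  ⇒  Cov = 189.4417 / 6 = 31.5736
Σ(R_m − R̄_m)² = 139.6683  ⇒  Var(R_m) = 139.6683 / 6 = 23.2781
β = Cov / Var(R_m) = 31.5736 / 23.2781 = 1.3564
E(R) = R_f + β × MRP = 3.04% + 1.3564 × 7.22% = 12.83%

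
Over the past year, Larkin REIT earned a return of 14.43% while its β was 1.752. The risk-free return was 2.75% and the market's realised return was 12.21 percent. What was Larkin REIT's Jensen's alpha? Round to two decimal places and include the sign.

-4.89%

Market excess return = 12.21% − 2.75% = 9.46%
CAPM benchmark = R_f + β(R_m − R_f) = 2.75% + 1.752 × 9.46% = 19.32392%
α = actual − benchmark = 14.43% − 19.32392% = -4.89%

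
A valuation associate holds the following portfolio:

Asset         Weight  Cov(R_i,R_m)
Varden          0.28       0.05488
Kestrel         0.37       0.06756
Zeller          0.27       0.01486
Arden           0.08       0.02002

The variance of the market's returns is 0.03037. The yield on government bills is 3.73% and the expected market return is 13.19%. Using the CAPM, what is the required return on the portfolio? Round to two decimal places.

β_Varden = 0.05488 / 0.03037 = 1.8070
β_Kestrel = 0.06756 / 0.03037 = 2.2246
β_Zeller = 0.01486 / 0.03037 = 0.4893
β_Arden = 0.02002 / 0.03037 = 0.6592
β_P = Σ w_i β_i = 0.28×1.8070 + 0.37×2.2246 + 0.27×0.4893 + 0.08×0.6592 = 1.5139
MRP = 13.19% − 3.73% = 9.46%
E(R_P) = R_f + β_P × MRP = 3.73% + 1.5139 × 9.46% = 18.05%

18.05%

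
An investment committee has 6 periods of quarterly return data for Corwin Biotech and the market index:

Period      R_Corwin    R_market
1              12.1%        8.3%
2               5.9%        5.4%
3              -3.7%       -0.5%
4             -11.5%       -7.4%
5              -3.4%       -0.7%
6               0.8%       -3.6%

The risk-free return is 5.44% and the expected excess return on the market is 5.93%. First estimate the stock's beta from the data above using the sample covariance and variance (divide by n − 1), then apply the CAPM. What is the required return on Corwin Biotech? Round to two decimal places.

Mean R_i = (12.1 + 5.9 − 3.7 − 11.5 − 3.4 + 0.8) / 6 = 0.0333%
Mean R_m = (8.3 + 5.4 − 0.5 − 7.4 − 0.7 − 3.6) / 6 = 0.2500%
Σ(R_i − R̄_i)(R_m − R̄_m) = 218.6900  ⇒  Cov = 218.6900 / 5 = 43.7380
Σ(R_m − R̄_m)² = 166.1350  ⇒  Var(R_m) = 166.1350 / 5 = 33.2270
β = Cov / Var(R_m) = 43.7380 / 33.2270 = 1.3163
E(R) = R_f + β × MRP = 5.44% + 1.3163 × 5.93% = 13.25%

13.25%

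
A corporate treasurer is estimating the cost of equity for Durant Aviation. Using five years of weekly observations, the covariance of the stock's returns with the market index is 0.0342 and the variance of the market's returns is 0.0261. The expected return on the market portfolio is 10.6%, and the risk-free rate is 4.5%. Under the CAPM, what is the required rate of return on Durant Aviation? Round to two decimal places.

12.49%

β = Cov(R_i, R_m) / Var(R_m) = 0.0342 / 0.0261 = 1.3103
MRP = 10.6% − 4.5% = 6.10%
E(R) = R_f + β × MRP = 4.5% + 1.3103 × 6.1% = 12.49%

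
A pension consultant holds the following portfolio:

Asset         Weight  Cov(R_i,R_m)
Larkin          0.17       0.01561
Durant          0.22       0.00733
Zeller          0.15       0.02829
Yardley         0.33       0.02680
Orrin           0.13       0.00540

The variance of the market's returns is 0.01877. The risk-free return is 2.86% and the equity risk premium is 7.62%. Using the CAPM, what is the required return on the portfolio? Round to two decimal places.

10.19%

β_Larkin = 0.01561 / 0.01877 = 0.8316
β_Durant = 0.00733 / 0.01877 = 0.3905
β_Zeller = 0.02829 / 0.01877 = 1.5072
β_Yardley = 0.02680 / 0.01877 = 1.4278
β_Orrin = 0.00540 / 0.01877 = 0.2877
β_P = Σ w_i β_i = 0.17×0.8316 + 0.22×0.3905 + 0.15×1.5072 + 0.33×1.4278 + 0.13×0.2877 = 0.9619
E(R_P) = R_f + β_P × MRP = 2.86% + 0.9619 × 7.62% = 10.19%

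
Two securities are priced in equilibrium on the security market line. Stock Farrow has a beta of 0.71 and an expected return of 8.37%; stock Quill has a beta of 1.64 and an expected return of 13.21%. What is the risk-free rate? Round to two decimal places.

4.67%

Both satisfy E(R) = R_f + β·MRP, so the slope of the SML is
MRP = (13.21% − 8.37%) / (1.64 − 0.71) = 4.84% / 0.93 = 5.2043%
R_f = E(R_Farrow) − β_Farrow·MRP = 8.37% − 0.71 × 5.2043% = 4.6749%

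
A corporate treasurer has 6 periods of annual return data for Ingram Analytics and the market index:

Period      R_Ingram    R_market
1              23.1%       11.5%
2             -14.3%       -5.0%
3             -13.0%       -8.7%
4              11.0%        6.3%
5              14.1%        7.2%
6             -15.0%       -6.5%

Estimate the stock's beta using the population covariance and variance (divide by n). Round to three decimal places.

Mean R_i = (23.1 − 14.3 − 13.0 + 11.0 + 14.1 − 15.0) / 6 = 0.9833%
Mean R_m = (11.5 − 5.0 − 8.7 + 6.3 + 7.2 − 6.5) / 6 = 0.8000%
Σ(R_i − R̄_i)(R_m − R̄_m) = 713.8500  ⇒  Cov = 713.8500 / 6 = 118.9750
Σ(R_m − R̄_m)² = 362.8800  ⇒  Var(R_m) = 362.8800 / 6 = 60.4800
β = Cov / Var(R_m) = 118.9750 / 60.4800 = 1.9672

1.967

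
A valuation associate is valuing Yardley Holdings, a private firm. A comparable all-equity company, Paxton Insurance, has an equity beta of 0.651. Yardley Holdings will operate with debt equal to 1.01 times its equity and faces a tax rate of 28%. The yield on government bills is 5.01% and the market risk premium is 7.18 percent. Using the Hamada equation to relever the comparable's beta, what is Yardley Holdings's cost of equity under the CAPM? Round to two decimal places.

13.08%

β_L = β_U × [1 + (1 − t)(D/E)] = 0.651 × [1 + (1 − 0.28) × 1.01]
    = 0.651 × [1 + 0.72 × 1.01] = 0.651 × 1.7272 = 1.1244
E(R) = R_f + β_L × MRP = 5.01% + 1.1244 × 7.18% = 13.08%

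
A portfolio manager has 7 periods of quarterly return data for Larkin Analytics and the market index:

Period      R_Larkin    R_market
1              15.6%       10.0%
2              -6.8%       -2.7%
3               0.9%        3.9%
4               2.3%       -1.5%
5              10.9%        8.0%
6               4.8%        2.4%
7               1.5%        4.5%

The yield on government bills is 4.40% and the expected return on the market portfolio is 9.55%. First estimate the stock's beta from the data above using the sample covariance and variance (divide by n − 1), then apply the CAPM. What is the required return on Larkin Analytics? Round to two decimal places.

Mean R_i = (15.6 − 6.8 + 0.9 + 2.3 + 10.9 + 4.8 + 1.5) / 7 = 4.1714%
Mean R_m = (10.0 − 2.7 + 3.9 − 1.5 + 8.0 + 2.4 + 4.5) / 7 = 3.5143%
Σ(R_i − R̄_i)(R_m − R̄_m) = 177.2729  ⇒  Cov = 177.2729 / 6 = 29.5455
Σ(R_m − R̄_m)² = 128.3086  ⇒  Var(R_m) = 128.3086 / 6 = 21.3848
β = Cov / Var(R_m) = 29.5455 / 21.3848 = 1.3816
MRP = 9.55% − 4.40% = 5.15%
E(R) = R_f + β × MRP = 4.40% + 1.3816 × 5.15% = 11.52%

11.52%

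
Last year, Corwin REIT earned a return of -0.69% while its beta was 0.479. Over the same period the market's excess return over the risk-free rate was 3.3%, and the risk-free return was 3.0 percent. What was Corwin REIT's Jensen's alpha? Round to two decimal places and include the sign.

-5.27%

CAPM benchmark = R_f + β(R_m − R_f) = 3.0% + 0.479 × 3.3% = 4.5807%
α = actual − benchmark = -0.69% − 4.5807% = -5.27%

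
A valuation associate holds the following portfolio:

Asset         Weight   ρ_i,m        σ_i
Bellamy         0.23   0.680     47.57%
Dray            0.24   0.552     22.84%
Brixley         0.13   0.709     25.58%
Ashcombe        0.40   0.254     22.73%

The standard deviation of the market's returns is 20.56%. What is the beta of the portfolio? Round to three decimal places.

0.736

β_Bellamy = 0.680 × 47.57% / 20.56% = 1.5733
β_Dray = 0.552 × 22.84% / 20.56% = 0.6132
β_Brixley = 0.709 × 25.58% / 20.56% = 0.8821
β_Ashcombe = 0.254 × 22.73% / 20.56% = 0.2808
β_P = Σ w_i β_i = 0.23×1.5733 + 0.24×0.6132 + 0.13×0.8821 + 0.40×0.2808 = 0.7360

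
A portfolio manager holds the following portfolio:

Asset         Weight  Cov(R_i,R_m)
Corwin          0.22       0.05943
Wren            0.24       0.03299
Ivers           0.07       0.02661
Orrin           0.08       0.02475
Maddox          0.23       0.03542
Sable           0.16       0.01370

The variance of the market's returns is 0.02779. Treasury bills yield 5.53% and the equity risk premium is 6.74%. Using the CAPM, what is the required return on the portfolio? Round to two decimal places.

β_Corwin = 0.05943 / 0.02779 = 2.1385
β_Wren = 0.03299 / 0.02779 = 1.1871
β_Ivers = 0.02661 / 0.02779 = 0.9575
β_Orrin = 0.02475 / 0.02779 = 0.8906
β_Maddox = 0.03542 / 0.02779 = 1.2746
β_Sable = 0.01370 / 0.02779 = 0.4930
β_P = Σ w_i β_i = 0.22×2.1385 + 0.24×1.1871 + 0.07×0.9575 + 0.08×0.8906 + 0.23×1.2746 + 0.16×0.4930 = 1.2657
E(R_P) = R_f + β_P × MRP = 5.53% + 1.2657 × 6.74% = 14.06%

14.06%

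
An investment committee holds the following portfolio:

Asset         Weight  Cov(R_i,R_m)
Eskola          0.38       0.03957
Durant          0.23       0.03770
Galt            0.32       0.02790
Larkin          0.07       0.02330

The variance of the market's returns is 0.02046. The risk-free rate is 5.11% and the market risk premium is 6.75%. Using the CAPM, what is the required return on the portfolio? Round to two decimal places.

β_Eskola = 0.03957 / 0.02046 = 1.9340
β_Durant = 0.03770 / 0.02046 = 1.8426
β_Galt = 0.02790 / 0.02046 = 1.3636
β_Larkin = 0.02330 / 0.02046 = 1.1388
β_P = Σ w_i β_i = 0.38×1.9340 + 0.23×1.8426 + 0.32×1.3636 + 0.07×1.1388 = 1.6748
E(R_P) = R_f + β_P × MRP = 5.11% + 1.6748 × 6.75% = 16.41%

16.41%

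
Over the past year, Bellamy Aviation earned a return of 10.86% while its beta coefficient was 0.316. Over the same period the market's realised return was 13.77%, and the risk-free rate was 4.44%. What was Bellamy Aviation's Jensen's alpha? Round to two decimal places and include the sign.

Market excess return = 13.77% − 4.44% = 9.33%
CAPM benchmark = R_f + β(R_m − R_f) = 4.44% + 0.316 × 9.33% = 7.38828%
α = actual − benchmark = 10.86% − 7.38828% = +3.47%

+3.47%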